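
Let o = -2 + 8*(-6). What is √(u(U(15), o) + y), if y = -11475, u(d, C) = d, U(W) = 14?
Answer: I*√11461 ≈ 107.06*I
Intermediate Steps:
o = -50 (o = -2 - 48 = -50)
√(u(U(15), o) + y) = √(14 - 11475) = √(-11461) = I*√11461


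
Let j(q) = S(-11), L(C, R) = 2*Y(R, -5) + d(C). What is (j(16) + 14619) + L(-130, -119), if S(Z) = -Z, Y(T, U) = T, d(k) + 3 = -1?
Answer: 14388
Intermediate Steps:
d(k) = -4 (d(k) = -3 - 1 = -4)
L(C, R) = -4 + 2*R (L(C, R) = 2*R - 4 = -4 + 2*R)
j(q) = 11 (j(q) = -1*(-11) = 11)
(j(16) + 14619) + L(-130, -119) = (11 + 14619) + (-4 + 2*(-119)) = 14630 + (-4 - 238) = 14630 - 242 = 14388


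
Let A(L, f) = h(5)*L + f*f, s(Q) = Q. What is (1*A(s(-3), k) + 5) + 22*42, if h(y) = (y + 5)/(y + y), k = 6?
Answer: 962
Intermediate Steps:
h(y) = (5 + y)/(2*y) (h(y) = (5 + y)/((2*y)) = (5 + y)*(1/(2*y)) = (5 + y)/(2*y))
A(L, f) = L + f**2 (A(L, f) = ((1/2)*(5 + 5)/5)*L + f*f = ((1/2)*(1/5)*10)*L + f**2 = 1*L + f**2 = L + f**2)
(1*A(s(-3), k) + 5) + 22*42 = (1*(-3 + 6**2) + 5) + 22*42 = (1*(-3 + 36) + 5) + 924 = (1*33 + 5) + 924 = (33 + 5) + 924 = 38 + 924 = 962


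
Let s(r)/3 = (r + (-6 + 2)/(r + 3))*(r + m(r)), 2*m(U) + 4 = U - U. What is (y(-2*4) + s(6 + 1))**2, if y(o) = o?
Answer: 8281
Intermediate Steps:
m(U) = -2 (m(U) = -2 + (U - U)/2 = -2 + (1/2)*0 = -2 + 0 = -2)
s(r) = 3*(-2 + r)*(r - 4/(3 + r)) (s(r) = 3*((r + (-6 + 2)/(r + 3))*(r - 2)) = 3*((r - 4/(3 + r))*(-2 + r)) = 3*((-2 + r)*(r - 4/(3 + r))) = 3*(-2 + r)*(r - 4/(3 + r)))
(y(-2*4) + s(6 + 1))**2 = (-2*4 + 3*(8 + (6 + 1)**2 + (6 + 1)**3 - 10*(6 + 1))/(3 + (6 + 1)))**2 = (-8 + 3*(8 + 7**2 + 7**3 - 10*7)/(3 + 7))**2 = (-8 + 3*(8 + 49 + 343 - 70)/10)**2 = (-8 + 3*(1/10)*330)**2 = (-8 + 99)**2 = 91**2 = 8281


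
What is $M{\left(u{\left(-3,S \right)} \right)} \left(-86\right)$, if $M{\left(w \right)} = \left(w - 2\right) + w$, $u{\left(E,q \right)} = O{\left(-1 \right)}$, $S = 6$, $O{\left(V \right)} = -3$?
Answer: $688$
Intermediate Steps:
$u{\left(E,q \right)} = -3$
$M{\left(w \right)} = -2 + 2 w$ ($M{\left(w \right)} = \left(-2 + w\right) + w = -2 + 2 w$)
$M{\left(u{\left(-3,S \right)} \right)} \left(-86\right) = \left(-2 + 2 \left(-3\right)\right) \left(-86\right) = \left(-2 - 6\right) \left(-86\right) = \left(-8\right) \left(-86\right) = 688$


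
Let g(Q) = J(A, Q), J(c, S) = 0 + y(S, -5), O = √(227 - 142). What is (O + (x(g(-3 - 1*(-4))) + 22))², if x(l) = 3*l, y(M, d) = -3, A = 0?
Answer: (13 + √85)² ≈ 493.71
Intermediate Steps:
O = √85 ≈ 9.2195
J(c, S) = -3 (J(c, S) = 0 - 3 = -3)
g(Q) = -3
(O + (x(g(-3 - 1*(-4))) + 22))² = (√85 + (3*(-3) + 22))² = (√85 + (-9 + 22))² = (√85 + 13)² = (13 + √85)²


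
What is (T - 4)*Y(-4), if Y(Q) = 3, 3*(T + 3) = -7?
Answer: -28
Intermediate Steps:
T = -16/3 (T = -3 + (⅓)*(-7) = -3 - 7/3 = -16/3 ≈ -5.3333)
(T - 4)*Y(-4) = (-16/3 - 4)*3 = -28/3*3 = -28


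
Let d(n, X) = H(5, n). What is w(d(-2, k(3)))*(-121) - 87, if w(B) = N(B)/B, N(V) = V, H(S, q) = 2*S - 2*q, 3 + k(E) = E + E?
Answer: -208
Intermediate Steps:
k(E) = -3 + 2*E (k(E) = -3 + (E + E) = -3 + 2*E)
H(S, q) = -2*q + 2*S
d(n, X) = 10 - 2*n (d(n, X) = -2*n + 2*5 = -2*n + 10 = 10 - 2*n)
w(B) = 1 (w(B) = B/B = 1)
w(d(-2, k(3)))*(-121) - 87 = 1*(-121) - 87 = -121 - 87 = -208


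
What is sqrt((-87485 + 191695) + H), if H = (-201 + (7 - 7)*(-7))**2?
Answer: sqrt(144611) ≈ 380.28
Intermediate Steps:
H = 40401 (H = (-201 + 0*(-7))**2 = (-201 + 0)**2 = (-201)**2 = 40401)
sqrt((-87485 + 191695) + H) = sqrt((-87485 + 191695) + 40401) = sqrt(104210 + 40401) = sqrt(144611)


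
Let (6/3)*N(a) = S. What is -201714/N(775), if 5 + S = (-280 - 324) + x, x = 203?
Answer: 201714/203 ≈ 993.67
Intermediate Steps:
S = -406 (S = -5 + ((-280 - 324) + 203) = -5 + (-604 + 203) = -5 - 401 = -406)
N(a) = -203 (N(a) = (½)*(-406) = -203)
-201714/N(775) = -201714/(-203) = -201714*(-1/203) = 201714/203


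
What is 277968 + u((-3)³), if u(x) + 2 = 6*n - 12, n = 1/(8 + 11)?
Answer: 5281132/19 ≈ 2.7795e+5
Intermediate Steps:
n = 1/19 ≈ 0.052632
u(x) = -260/19 (u(x) = -2 + (6*(1/19) - 12) = -2 + (6/19 - 12) = -2 - 222/19 = -260/19)
277968 + u((-3)³) = 277968 - 260/19 = 5281132/19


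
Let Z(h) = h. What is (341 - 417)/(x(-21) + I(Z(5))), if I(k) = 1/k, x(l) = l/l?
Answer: -190/3 ≈ -63.333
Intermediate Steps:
x(l) = 1
(341 - 417)/(x(-21) + I(Z(5))) = (341 - 417)/(1 + 1/5) = -76/(1 + ⅕) = -76/6/5 = -76*⅚ = -190/3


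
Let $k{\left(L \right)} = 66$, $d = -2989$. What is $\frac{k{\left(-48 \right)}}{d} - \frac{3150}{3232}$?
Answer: $- \frac{4814331}{4830224} \approx -0.99671$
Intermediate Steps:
$\frac{k{\left(-48 \right)}}{d} - \frac{3150}{3232} = \frac{66}{-2989} - \frac{3150}{3232} = 66 \left(- \frac{1}{2989}\right) - \frac{1575}{1616} = - \frac{66}{2989} - \frac{1575}{1616} = - \frac{4814331}{4830224}$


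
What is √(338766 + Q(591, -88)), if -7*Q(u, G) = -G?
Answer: √16598918/7 ≈ 582.03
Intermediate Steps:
Q(u, G) = G/7 (Q(u, G) = -(-1)*G/7 = G/7)
√(338766 + Q(591, -88)) = √(338766 + (⅐)*(-88)) = √(338766 - 88/7) = √(2371274/7) = √16598918/7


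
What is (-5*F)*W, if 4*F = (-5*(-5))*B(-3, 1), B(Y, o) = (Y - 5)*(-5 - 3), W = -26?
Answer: 52000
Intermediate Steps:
B(Y, o) = 40 - 8*Y (B(Y, o) = (-5 + Y)*(-8) = 40 - 8*Y)
F = 400 (F = ((-5*(-5))*(40 - 8*(-3)))/4 = (25*(40 + 24))/4 = (25*64)/4 = (1/4)*1600 = 400)
(-5*F)*W = -5*400*(-26) = -2000*(-26) = 52000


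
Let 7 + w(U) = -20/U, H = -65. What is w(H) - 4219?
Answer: -54934/13 ≈ -4225.7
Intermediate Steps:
w(U) = -7 - 20/U
w(H) - 4219 = (-7 - 20/(-65)) - 4219 = (-7 - 20*(-1/65)) - 4219 = (-7 + 4/13) - 4219 = -87/13 - 4219 = -54934/13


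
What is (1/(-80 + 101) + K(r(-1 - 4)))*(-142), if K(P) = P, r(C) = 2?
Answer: -6106/21 ≈ -290.76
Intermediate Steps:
(1/(-80 + 101) + K(r(-1 - 4)))*(-142) = (1/(-80 + 101) + 2)*(-142) = (1/21 + 2)*(-142) = (43/21)*(-142) = -6106/21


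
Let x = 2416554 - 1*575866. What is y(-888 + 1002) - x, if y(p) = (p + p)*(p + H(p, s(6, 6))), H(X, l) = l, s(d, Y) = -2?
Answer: -1815152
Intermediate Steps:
y(p) = 2*p*(-2 + p) (y(p) = (p + p)*(p - 2) = (2*p)*(-2 + p) = 2*p*(-2 + p))
x = 1840688 (x = 2416554 - 575866 = 1840688)
y(-888 + 1002) - x = 2*(-888 + 1002)*(-2 + (-888 + 1002)) - 1*1840688 = 2*114*(-2 + 114) - 1840688 = 2*114*112 - 1840688 = 25536 - 1840688 = -1815152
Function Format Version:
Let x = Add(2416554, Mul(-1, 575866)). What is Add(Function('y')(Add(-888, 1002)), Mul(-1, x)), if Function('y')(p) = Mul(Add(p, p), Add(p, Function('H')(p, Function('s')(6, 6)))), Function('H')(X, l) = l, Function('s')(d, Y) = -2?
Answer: -1815152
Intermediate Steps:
Function('y')(p) = Mul(2, p, Add(-2, p)) (Function('y')(p) = Mul(Add(p, p), Add(p, -2)) = Mul(Mul(2, p), Add(-2, p)) = Mul(2, p, Add(-2, p)))
x = 1840688 (x = Add(2416554, -575866) = 1840688)
Add(Function('y')(Add(-888, 1002)), Mul(-1, x)) = Add(Mul(2, Add(-888, 1002), Add(-2, Add(-888, 1002))), Mul(-1, 1840688)) = Add(Mul(2, 114, Add(-2, 114)), -1840688) = Add(Mul(2, 114, 112), -1840688) = Add(25536, -1840688) = -1815152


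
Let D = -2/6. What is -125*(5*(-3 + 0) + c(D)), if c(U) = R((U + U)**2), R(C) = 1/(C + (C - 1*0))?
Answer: 13875/8 ≈ 1734.4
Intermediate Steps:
D = -1/3 (D = -2*1/6 = -1/3 ≈ -0.33333)
R(C) = 1/(2*C) (R(C) = 1/(C + (C + 0)) = 1/(C + C) = 1/(2*C))
c(U) = 1/(8*U**2) (c(U) = 1/(2*((U + U)**2)) = 1/(2*((2*U)**2)) = 1/(2*((4*U**2))) = (1/(4*U**2))/2 = 1/(8*U**2))
-125*(5*(-3 + 0) + c(D)) = -125*(5*(-3 + 0) + 1/(8*(-1/3)**2)) = -125*(5*(-3) + (1/8)*9) = -125*(-15 + 9/8) = -125*(-111/8) = 13875/8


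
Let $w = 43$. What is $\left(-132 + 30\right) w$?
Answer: $-4386$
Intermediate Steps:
$\left(-132 + 30\right) w = \left(-132 + 30\right) 43 = \left(-102\right) 43 = -4386$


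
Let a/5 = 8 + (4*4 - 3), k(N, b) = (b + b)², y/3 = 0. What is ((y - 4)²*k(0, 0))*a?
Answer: 0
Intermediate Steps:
y = 0 (y = 3*0 = 0)
k(N, b) = 4*b² (k(N, b) = (2*b)² = 4*b²)
a = 105 (a = 5*(8 + (4*4 - 3)) = 5*(8 + (16 - 3)) = 5*(8 + 13) = 5*21 = 105)
((y - 4)²*k(0, 0))*a = ((0 - 4)²*(4*0²))*105 = ((-4)²*(4*0))*105 = (16*0)*105 = 0*105 = 0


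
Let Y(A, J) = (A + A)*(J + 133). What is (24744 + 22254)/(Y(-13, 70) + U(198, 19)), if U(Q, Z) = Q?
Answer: -23499/2540 ≈ -9.2516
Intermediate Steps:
Y(A, J) = 2*A*(133 + J) (Y(A, J) = (2*A)*(133 + J) = 2*A*(133 + J))
(24744 + 22254)/(Y(-13, 70) + U(198, 19)) = (24744 + 22254)/(2*(-13)*(133 + 70) + 198) = 46998/(2*(-13)*203 + 198) = 46998/(-5278 + 198) = 46998/(-5080) = 46998*(-1/5080) = -23499/2540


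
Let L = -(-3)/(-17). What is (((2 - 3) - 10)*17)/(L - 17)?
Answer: 3179/292 ≈ 10.887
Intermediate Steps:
L = -3/17 (L = -(-3)*(-1)/17 = -1*3/17 = -3/17 ≈ -0.17647)
(((2 - 3) - 10)*17)/(L - 17) = (((2 - 3) - 10)*17)/(-3/17 - 17) = ((-1 - 10)*17)/(-292/17) = -11*17*(-17/292) = -187*(-17/292) = 3179/292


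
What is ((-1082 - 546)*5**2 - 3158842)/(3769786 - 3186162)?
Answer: -1599771/291812 ≈ -5.4822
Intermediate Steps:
((-1082 - 546)*5**2 - 3158842)/(3769786 - 3186162) = (-1628*25 - 3158842)/583624 = (-40700 - 3158842)*(1/583624) = -3199542*1/583624 = -1599771/291812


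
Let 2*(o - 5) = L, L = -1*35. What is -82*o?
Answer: 1025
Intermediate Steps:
L = -35
o = -25/2 (o = 5 + (½)*(-35) = 5 - 35/2 = -25/2 ≈ -12.500)
-82*o = -82*(-25/2) = 1025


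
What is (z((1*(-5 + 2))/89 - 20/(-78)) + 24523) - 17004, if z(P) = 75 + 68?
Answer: 7662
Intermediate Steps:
z(P) = 143
(z((1*(-5 + 2))/89 - 20/(-78)) + 24523) - 17004 = (143 + 24523) - 17004 = 24666 - 17004 = 7662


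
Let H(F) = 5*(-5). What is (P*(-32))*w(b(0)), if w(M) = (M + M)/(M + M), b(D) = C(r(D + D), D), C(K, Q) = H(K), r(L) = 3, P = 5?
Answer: -160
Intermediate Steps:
H(F) = -25
C(K, Q) = -25
b(D) = -25
w(M) = 1 (w(M) = (2*M)/((2*M)) = (2*M)*(1/(2*M)) = 1)
(P*(-32))*w(b(0)) = (5*(-32))*1 = -160*1 = -160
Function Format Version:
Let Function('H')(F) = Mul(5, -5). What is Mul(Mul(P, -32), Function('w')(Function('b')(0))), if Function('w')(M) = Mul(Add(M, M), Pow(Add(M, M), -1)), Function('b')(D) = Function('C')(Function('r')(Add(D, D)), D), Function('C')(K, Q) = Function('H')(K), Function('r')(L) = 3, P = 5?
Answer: -160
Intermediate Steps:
Function('H')(F) = -25
Function('C')(K, Q) = -25
Function('b')(D) = -25
Function('w')(M) = 1 (Function('w')(M) = Mul(Mul(2, M), Pow(Mul(2, M), -1)) = Mul(Mul(2, M), Mul(Rational(1, 2), Pow(M, -1))) = 1)
Mul(Mul(P, -32), Function('w')(Function('b')(0))) = Mul(Mul(5, -32), 1) = Mul(-160, 1) = -160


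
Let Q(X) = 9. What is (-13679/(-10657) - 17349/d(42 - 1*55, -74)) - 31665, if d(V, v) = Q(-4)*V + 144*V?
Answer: -223661240407/7065591 ≈ -31655.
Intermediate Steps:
d(V, v) = 153*V (d(V, v) = 9*V + 144*V = 153*V)
(-13679/(-10657) - 17349/d(42 - 1*55, -74)) - 31665 = (-13679/(-10657) - 17349*1/(153*(42 - 1*55))) - 31665 = (-13679*(-1/10657) - 17349*1/(153*(42 - 55))) - 31665 = (13679/10657 - 17349/(153*(-13))) - 31665 = (13679/10657 - 17349/(-1989)) - 31665 = (13679/10657 - 17349*(-1/1989)) - 31665 = (13679/10657 + 5783/663) - 31665 = 70698608/7065591 - 31665 = -223661240407/7065591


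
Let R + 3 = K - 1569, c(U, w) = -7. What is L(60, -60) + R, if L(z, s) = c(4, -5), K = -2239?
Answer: -3818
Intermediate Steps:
L(z, s) = -7
R = -3811 (R = -3 + (-2239 - 1569) = -3 - 3808 = -3811)
L(60, -60) + R = -7 - 3811 = -3818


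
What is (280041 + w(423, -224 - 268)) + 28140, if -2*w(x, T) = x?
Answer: 615939/2 ≈ 3.0797e+5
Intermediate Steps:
w(x, T) = -x/2
(280041 + w(423, -224 - 268)) + 28140 = (280041 - ½*423) + 28140 = (280041 - 423/2) + 28140 = 559659/2 + 28140 = 615939/2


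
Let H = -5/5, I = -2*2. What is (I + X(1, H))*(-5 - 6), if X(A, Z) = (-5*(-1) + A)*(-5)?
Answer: 374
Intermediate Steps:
I = -4
H = -1 (H = -5*⅕ = -1)
X(A, Z) = -25 - 5*A (X(A, Z) = (5 + A)*(-5) = -25 - 5*A)
(I + X(1, H))*(-5 - 6) = (-4 + (-25 - 5*1))*(-5 - 6) = (-4 + (-25 - 5))*(-11) = (-4 - 30)*(-11) = -34*(-11) = 374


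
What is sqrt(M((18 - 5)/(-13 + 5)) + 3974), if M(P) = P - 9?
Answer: 3*sqrt(7046)/4 ≈ 62.955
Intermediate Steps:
M(P) = -9 + P
sqrt(M((18 - 5)/(-13 + 5)) + 3974) = sqrt((-9 + (18 - 5)/(-13 + 5)) + 3974) = sqrt((-9 + 13/(-8)) + 3974) = sqrt((-9 + 13*(-1/8)) + 3974) = sqrt((-9 - 13/8) + 3974) = sqrt(-85/8 + 3974) = sqrt(31707/8) = 3*sqrt(7046)/4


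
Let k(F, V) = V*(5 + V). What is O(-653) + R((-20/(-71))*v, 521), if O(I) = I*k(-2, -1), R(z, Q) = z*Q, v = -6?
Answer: 122932/71 ≈ 1731.4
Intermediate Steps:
R(z, Q) = Q*z
O(I) = -4*I (O(I) = I*(-(5 - 1)) = I*(-1*4) = I*(-4) = -4*I)
O(-653) + R((-20/(-71))*v, 521) = -4*(-653) + 521*(-20/(-71)*(-6)) = 2612 + 521*(-20*(-1/71)*(-6)) = 2612 + 521*((20/71)*(-6)) = 2612 + 521*(-120/71) = 2612 - 62520/71 = 122932/71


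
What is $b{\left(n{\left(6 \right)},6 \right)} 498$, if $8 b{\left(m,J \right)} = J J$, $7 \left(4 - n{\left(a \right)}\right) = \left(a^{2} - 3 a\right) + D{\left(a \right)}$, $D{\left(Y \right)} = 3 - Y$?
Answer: $2241$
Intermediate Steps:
$n{\left(a \right)} = \frac{25}{7} - \frac{a^{2}}{7} + \frac{4 a}{7}$ ($n{\left(a \right)} = 4 - \frac{\left(a^{2} - 3 a\right) - \left(-3 + a\right)}{7} = 4 - \frac{3 + a^{2} - 4 a}{7} = 4 - \left(\frac{3}{7} - \frac{4 a}{7} + \frac{a^{2}}{7}\right) = \frac{25}{7} - \frac{a^{2}}{7} + \frac{4 a}{7}$)
$b{\left(m,J \right)} = \frac{J^{2}}{8}$ ($b{\left(m,J \right)} = \frac{J J}{8} = \frac{J^{2}}{8}$)
$b{\left(n{\left(6 \right)},6 \right)} 498 = \frac{6^{2}}{8} \cdot 498 = \frac{1}{8} \cdot 36 \cdot 498 = \frac{9}{2} \cdot 498 = 2241$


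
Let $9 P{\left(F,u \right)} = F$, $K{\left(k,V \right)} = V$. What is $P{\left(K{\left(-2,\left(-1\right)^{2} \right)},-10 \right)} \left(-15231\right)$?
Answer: $- \frac{5077}{3} \approx -1692.3$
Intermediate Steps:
$P{\left(F,u \right)} = \frac{F}{9}$
$P{\left(K{\left(-2,\left(-1\right)^{2} \right)},-10 \right)} \left(-15231\right) = \frac{\left(-1\right)^{2}}{9} \left(-15231\right) = \frac{1}{9} \cdot 1 \left(-15231\right) = \frac{1}{9} \left(-15231\right) = - \frac{5077}{3}$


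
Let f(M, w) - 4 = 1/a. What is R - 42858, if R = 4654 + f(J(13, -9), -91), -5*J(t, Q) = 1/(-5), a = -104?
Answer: -3972801/104 ≈ -38200.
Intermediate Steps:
J(t, Q) = 1/25 (J(t, Q) = -⅕/(-5) = -⅕*(-⅕) = 1/25)
f(M, w) = 415/104 (f(M, w) = 4 + 1/(-104) = 4 - 1/104 = 415/104)
R = 484431/104 (R = 4654 + 415/104 = 484431/104 ≈ 4658.0)
R - 42858 = 484431/104 - 42858 = -3972801/104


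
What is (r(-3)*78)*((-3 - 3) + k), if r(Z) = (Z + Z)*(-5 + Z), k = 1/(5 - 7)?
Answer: -24336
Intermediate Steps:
k = -1/2 (k = 1/(-2) = -1/2 ≈ -0.50000)
r(Z) = 2*Z*(-5 + Z) (r(Z) = (2*Z)*(-5 + Z) = 2*Z*(-5 + Z))
(r(-3)*78)*((-3 - 3) + k) = ((2*(-3)*(-5 - 3))*78)*((-3 - 3) - 1/2) = ((2*(-3)*(-8))*78)*(-6 - 1/2) = (48*78)*(-13/2) = 3744*(-13/2) = -24336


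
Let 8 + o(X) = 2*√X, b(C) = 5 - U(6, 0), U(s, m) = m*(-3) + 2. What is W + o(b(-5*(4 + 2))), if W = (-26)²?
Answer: 668 + 2*√3 ≈ 671.46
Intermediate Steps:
U(s, m) = 2 - 3*m (U(s, m) = -3*m + 2 = 2 - 3*m)
W = 676
b(C) = 3 (b(C) = 5 - (2 - 3*0) = 5 - (2 + 0) = 5 - 1*2 = 5 - 2 = 3)
o(X) = -8 + 2*√X
W + o(b(-5*(4 + 2))) = 676 + (-8 + 2*√3) = 668 + 2*√3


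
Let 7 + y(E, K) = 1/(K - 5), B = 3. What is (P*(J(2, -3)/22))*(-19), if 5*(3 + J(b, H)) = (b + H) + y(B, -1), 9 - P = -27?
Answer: 7923/55 ≈ 144.05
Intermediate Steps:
P = 36 (P = 9 - 1*(-27) = 9 + 27 = 36)
y(E, K) = -7 + 1/(-5 + K) (y(E, K) = -7 + 1/(K - 5) = -7 + 1/(-5 + K))
J(b, H) = -133/30 + H/5 + b/5 (J(b, H) = -3 + ((b + H) + (36 - 7*(-1))/(-5 - 1))/5 = -3 + ((H + b) + (36 + 7)/(-6))/5 = -3 + ((H + b) - ⅙*43)/5 = -3 + ((H + b) - 43/6)/5 = -3 + (-43/6 + H + b)/5 = -3 + (-43/30 + H/5 + b/5) = -133/30 + H/5 + b/5)
(P*(J(2, -3)/22))*(-19) = (36*((-133/30 + (⅕)*(-3) + (⅕)*2)/22))*(-19) = (36*((-133/30 - ⅗ + ⅖)*(1/22)))*(-19) = (36*(-139/30*1/22))*(-19) = (36*(-139/660))*(-19) = -417/55*(-19) = 7923/55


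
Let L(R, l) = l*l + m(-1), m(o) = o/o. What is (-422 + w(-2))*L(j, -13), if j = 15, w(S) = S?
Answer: -72080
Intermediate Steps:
m(o) = 1
L(R, l) = 1 + l² (L(R, l) = l*l + 1 = l² + 1 = 1 + l²)
(-422 + w(-2))*L(j, -13) = (-422 - 2)*(1 + (-13)²) = -424*(1 + 169) = -424*170 = -72080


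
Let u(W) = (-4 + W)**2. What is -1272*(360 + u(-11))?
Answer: -744120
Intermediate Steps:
-1272*(360 + u(-11)) = -1272*(360 + (-4 - 11)**2) = -1272*(360 + (-15)**2) = -1272*(360 + 225) = -1272*585 = -744120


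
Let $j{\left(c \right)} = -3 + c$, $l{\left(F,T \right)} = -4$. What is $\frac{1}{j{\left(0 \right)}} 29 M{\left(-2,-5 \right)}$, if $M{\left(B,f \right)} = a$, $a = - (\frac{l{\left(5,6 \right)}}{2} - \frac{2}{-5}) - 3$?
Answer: $\frac{203}{15} \approx 13.533$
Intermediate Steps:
$a = - \frac{7}{5}$ ($a = - (- \frac{4}{2} - \frac{2}{-5}) - 3 = - (\left(-4\right) \frac{1}{2} - - \frac{2}{5}) - 3 = - (-2 + \frac{2}{5}) - 3 = \left(-1\right) \left(- \frac{8}{5}\right) - 3 = \frac{8}{5} - 3 = - \frac{7}{5} \approx -1.4$)
$M{\left(B,f \right)} = - \frac{7}{5}$
$\frac{1}{j{\left(0 \right)}} 29 M{\left(-2,-5 \right)} = \frac{1}{-3 + 0} \cdot 29 \left(- \frac{7}{5}\right) = \frac{1}{-3} \cdot 29 \left(- \frac{7}{5}\right) = \left(- \frac{1}{3}\right) 29 \left(- \frac{7}{5}\right) = \left(- \frac{29}{3}\right) \left(- \frac{7}{5}\right) = \frac{203}{15}$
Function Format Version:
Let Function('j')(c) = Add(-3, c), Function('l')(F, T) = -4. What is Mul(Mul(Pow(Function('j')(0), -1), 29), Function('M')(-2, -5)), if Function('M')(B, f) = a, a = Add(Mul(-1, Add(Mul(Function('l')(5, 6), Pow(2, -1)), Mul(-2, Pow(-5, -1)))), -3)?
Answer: Rational(203, 15) ≈ 13.533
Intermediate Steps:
a = Rational(-7, 5) (a = Add(Mul(-1, Add(Mul(-4, Pow(2, -1)), Mul(-2, Pow(-5, -1)))), -3) = Add(Mul(-1, Add(Mul(-4, Rational(1, 2)), Mul(-2, Rational(-1, 5)))), -3) = Add(Mul(-1, Add(-2, Rational(2, 5))), -3) = Add(Mul(-1, Rational(-8, 5)), -3) = Add(Rational(8, 5), -3) = Rational(-7, 5) ≈ -1.4000)
Function('M')(B, f) = Rational(-7, 5)
Mul(Mul(Pow(Function('j')(0), -1), 29), Function('M')(-2, -5)) = Mul(Mul(Pow(Add(-3, 0), -1), 29), Rational(-7, 5)) = Mul(Mul(Pow(-3, -1), 29), Rational(-7, 5)) = Mul(Mul(Rational(-1, 3), 29), Rational(-7, 5)) = Mul(Rational(-29, 3), Rational(-7, 5)) = Rational(203, 15)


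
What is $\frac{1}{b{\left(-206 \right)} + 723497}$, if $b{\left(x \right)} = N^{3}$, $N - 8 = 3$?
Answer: $\frac{1}{724828} \approx 1.3796 \cdot 10^{-6}$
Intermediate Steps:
$N = 11$ ($N = 8 + 3 = 11$)
$b{\left(x \right)} = 1331$ ($b{\left(x \right)} = 11^{3} = 1331$)
$\frac{1}{b{\left(-206 \right)} + 723497} = \frac{1}{1331 + 723497} = \frac{1}{724828}$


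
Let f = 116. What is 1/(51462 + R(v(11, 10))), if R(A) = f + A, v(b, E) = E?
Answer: 1/51588 ≈ 1.9384e-5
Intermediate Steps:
R(A) = 116 + A
1/(51462 + R(v(11, 10))) = 1/(51462 + (116 + 10)) = 1/(51462 + 126) = 1/51588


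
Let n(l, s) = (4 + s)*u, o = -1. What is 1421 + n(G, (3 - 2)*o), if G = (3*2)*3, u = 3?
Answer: 1430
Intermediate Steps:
G = 18 (G = 6*3 = 18)
n(l, s) = 12 + 3*s (n(l, s) = (4 + s)*3 = 12 + 3*s)
1421 + n(G, (3 - 2)*o) = 1421 + (12 + 3*((3 - 2)*(-1))) = 1421 + (12 + 3*(1*(-1))) = 1421 + (12 + 3*(-1)) = 1421 + (12 - 3) = 1421 + 9 = 1430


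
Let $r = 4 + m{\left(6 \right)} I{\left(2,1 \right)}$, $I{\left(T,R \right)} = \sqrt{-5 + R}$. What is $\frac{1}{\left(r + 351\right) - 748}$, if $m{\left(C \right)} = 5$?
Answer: $- \frac{393}{154549} - \frac{10 i}{154549} \approx -0.0025429 - 6.4704 \cdot 10^{-5} i$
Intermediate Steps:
$r = 4 + 10 i$ ($r = 4 + 5 \sqrt{-5 + 1} = 4 + 5 \sqrt{-4} = 4 + 5 \cdot 2 i = 4 + 10 i \approx 4.0 + 10.0 i$)
$\frac{1}{\left(r + 351\right) - 748} = \frac{1}{\left(\left(4 + 10 i\right) + 351\right) - 748} = \frac{1}{\left(355 + 10 i\right) - 748} = \frac{1}{-393 + 10 i} = \frac{-393 - 10 i}{154549}$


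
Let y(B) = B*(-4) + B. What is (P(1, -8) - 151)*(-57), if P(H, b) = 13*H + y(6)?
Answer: 8892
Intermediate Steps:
y(B) = -3*B (y(B) = -4*B + B = -3*B)
P(H, b) = -18 + 13*H (P(H, b) = 13*H - 3*6 = 13*H - 18 = -18 + 13*H)
(P(1, -8) - 151)*(-57) = ((-18 + 13*1) - 151)*(-57) = ((-18 + 13) - 151)*(-57) = (-5 - 151)*(-57) = -156*(-57) = 8892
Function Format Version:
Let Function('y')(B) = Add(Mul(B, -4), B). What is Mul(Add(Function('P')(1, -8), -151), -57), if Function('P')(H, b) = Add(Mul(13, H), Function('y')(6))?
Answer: 8892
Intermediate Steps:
Function('y')(B) = Mul(-3, B) (Function('y')(B) = Add(Mul(-4, B), B) = Mul(-3, B))
Function('P')(H, b) = Add(-18, Mul(13, H)) (Function('P')(H, b) = Add(Mul(13, H), Mul(-3, 6)) = Add(Mul(13, H), -18) = Add(-18, Mul(13, H)))
Mul(Add(Function('P')(1, -8), -151), -57) = Mul(Add(Add(-18, Mul(13, 1)), -151), -57) = Mul(Add(Add(-18, 13), -151), -57) = Mul(Add(-5, -151), -57) = Mul(-156, -57) = 8892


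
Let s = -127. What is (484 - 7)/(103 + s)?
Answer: -159/8 ≈ -19.875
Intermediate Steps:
(484 - 7)/(103 + s) = (484 - 7)/(103 - 127) = 477/(-24) = 477*(-1/24) = -159/8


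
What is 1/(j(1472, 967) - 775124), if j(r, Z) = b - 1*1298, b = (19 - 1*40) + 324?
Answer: -1/776119 ≈ -1.2885e-6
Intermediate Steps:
b = 303 (b = (19 - 40) + 324 = -21 + 324 = 303)
j(r, Z) = -995 (j(r, Z) = 303 - 1*1298 = 303 - 1298 = -995)
1/(j(1472, 967) - 775124) = 1/(-995 - 775124) = 1/(-776119) = -1/776119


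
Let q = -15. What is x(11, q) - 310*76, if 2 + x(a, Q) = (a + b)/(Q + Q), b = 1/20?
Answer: -14137421/600 ≈ -23562.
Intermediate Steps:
b = 1/20 ≈ 0.050000
x(a, Q) = -2 + (1/20 + a)/(2*Q) (x(a, Q) = -2 + (a + 1/20)/(Q + Q) = -2 + (1/20 + a)/((2*Q)) = -2 + (1/20 + a)*(1/(2*Q)) = -2 + (1/20 + a)/(2*Q))
x(11, q) - 310*76 = (1/40)*(1 - 80*(-15) + 20*11)/(-15) - 310*76 = (1/40)*(-1/15)*(1 + 1200 + 220) - 23560 = (1/40)*(-1/15)*1421 - 23560 = -1421/600 - 23560 = -14137421/600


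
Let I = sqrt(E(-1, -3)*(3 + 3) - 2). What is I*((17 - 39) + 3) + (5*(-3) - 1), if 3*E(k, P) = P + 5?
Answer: -16 - 19*sqrt(2) ≈ -42.870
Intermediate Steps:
E(k, P) = 5/3 + P/3 (E(k, P) = (P + 5)/3 = (5 + P)/3 = 5/3 + P/3)
I = sqrt(2) (I = sqrt((5/3 + (1/3)*(-3))*(3 + 3) - 2) = sqrt((5/3 - 1)*6 - 2) = sqrt((2/3)*6 - 2) = sqrt(4 - 2) = sqrt(2) ≈ 1.4142)
I*((17 - 39) + 3) + (5*(-3) - 1) = sqrt(2)*((17 - 39) + 3) + (5*(-3) - 1) = sqrt(2)*(-22 + 3) + (-15 - 1) = sqrt(2)*(-19) - 16 = -19*sqrt(2) - 16 = -16 - 19*sqrt(2)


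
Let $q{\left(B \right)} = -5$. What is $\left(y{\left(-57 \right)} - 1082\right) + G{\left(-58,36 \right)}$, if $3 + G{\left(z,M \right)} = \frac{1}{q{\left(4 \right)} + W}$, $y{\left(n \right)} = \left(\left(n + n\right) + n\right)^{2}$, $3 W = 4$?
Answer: $\frac{309713}{11} \approx 28156.0$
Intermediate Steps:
$W = \frac{4}{3}$ ($W = \frac{1}{3} \cdot 4 = \frac{4}{3} \approx 1.3333$)
$y{\left(n \right)} = 9 n^{2}$ ($y{\left(n \right)} = \left(2 n + n\right)^{2} = \left(3 n\right)^{2} = 9 n^{2}$)
$G{\left(z,M \right)} = - \frac{36}{11}$ ($G{\left(z,M \right)} = -3 + \frac{1}{-5 + \frac{4}{3}} = -3 + \frac{1}{- \frac{11}{3}} = -3 - \frac{3}{11} = - \frac{36}{11}$)
$\left(y{\left(-57 \right)} - 1082\right) + G{\left(-58,36 \right)} = \left(9 \left(-57\right)^{2} - 1082\right) - \frac{36}{11} = \left(9 \cdot 3249 - 1082\right) - \frac{36}{11} = \left(29241 - 1082\right) - \frac{36}{11} = 28159 - \frac{36}{11} = \frac{309713}{11}$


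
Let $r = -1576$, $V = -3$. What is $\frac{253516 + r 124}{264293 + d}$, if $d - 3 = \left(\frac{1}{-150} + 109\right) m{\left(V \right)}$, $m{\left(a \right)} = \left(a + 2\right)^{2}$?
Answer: $\frac{8713800}{39660749} \approx 0.21971$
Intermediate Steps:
$m{\left(a \right)} = \left(2 + a\right)^{2}$
$d = \frac{16799}{150}$ ($d = 3 + \left(\frac{1}{-150} + 109\right) \left(2 - 3\right)^{2} = 3 + \left(- \frac{1}{150} + 109\right) \left(-1\right)^{2} = 3 + \frac{16349}{150} \cdot 1 = 3 + \frac{16349}{150} = \frac{16799}{150} \approx 111.99$)
$\frac{253516 + r 124}{264293 + d} = \frac{253516 - 195424}{264293 + \frac{16799}{150}} = \frac{253516 - 195424}{\frac{39660749}{150}} = 58092 \cdot \frac{150}{39660749} = \frac{8713800}{39660749}$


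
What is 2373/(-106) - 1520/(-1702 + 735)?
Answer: -2133571/102502 ≈ -20.815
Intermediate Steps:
2373/(-106) - 1520/(-1702 + 735) = 2373*(-1/106) - 1520/(-967) = -2373/106 - 1520*(-1/967) = -2373/106 + 1520/967 = -2133571/102502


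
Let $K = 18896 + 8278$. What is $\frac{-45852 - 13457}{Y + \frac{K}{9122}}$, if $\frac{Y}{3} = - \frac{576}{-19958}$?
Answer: $- \frac{2699402814671}{139525377} \approx -19347.0$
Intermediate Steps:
$K = 27174$
$Y = \frac{864}{9979}$ ($Y = 3 \left(- \frac{576}{-19958}\right) = 3 \left(\left(-576\right) \left(- \frac{1}{19958}\right)\right) = 3 \cdot \frac{288}{9979} = \frac{864}{9979} \approx 0.086582$)
$\frac{-45852 - 13457}{Y + \frac{K}{9122}} = \frac{-45852 - 13457}{\frac{864}{9979} + \frac{27174}{9122}} = - \frac{59309}{\frac{864}{9979} + 27174 \cdot \frac{1}{9122}} = - \frac{59309}{\frac{864}{9979} + \frac{13587}{4561}} = - \frac{59309}{\frac{139525377}{45514219}} = \left(-59309\right) \frac{45514219}{139525377} = - \frac{2699402814671}{139525377}$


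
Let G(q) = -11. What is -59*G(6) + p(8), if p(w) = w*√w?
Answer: 649 + 16*√2 ≈ 671.63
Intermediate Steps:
p(w) = w^(3/2)
-59*G(6) + p(8) = -59*(-11) + 8^(3/2) = 649 + 16*√2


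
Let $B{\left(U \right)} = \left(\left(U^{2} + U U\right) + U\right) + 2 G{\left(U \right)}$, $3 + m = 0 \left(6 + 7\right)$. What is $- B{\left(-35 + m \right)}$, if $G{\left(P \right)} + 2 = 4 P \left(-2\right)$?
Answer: $-3454$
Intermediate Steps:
$G{\left(P \right)} = -2 - 8 P$ ($G{\left(P \right)} = -2 + 4 P \left(-2\right) = -2 - 8 P$)
$m = -3$ ($m = -3 + 0 \left(6 + 7\right) = -3 + 0 \cdot 13 = -3 + 0 = -3$)
$B{\left(U \right)} = -4 - 15 U + 2 U^{2}$ ($B{\left(U \right)} = \left(\left(U^{2} + U U\right) + U\right) + 2 \left(-2 - 8 U\right) = \left(\left(U^{2} + U^{2}\right) + U\right) - \left(4 + 16 U\right) = \left(2 U^{2} + U\right) - \left(4 + 16 U\right) = \left(U + 2 U^{2}\right) - \left(4 + 16 U\right) = -4 - 15 U + 2 U^{2}$)
$- B{\left(-35 + m \right)} = - (-4 - 15 \left(-35 - 3\right) + 2 \left(-35 - 3\right)^{2}) = - (-4 - -570 + 2 \left(-38\right)^{2}) = - (-4 + 570 + 2 \cdot 1444) = - (-4 + 570 + 2888) = \left(-1\right) 3454 = -3454$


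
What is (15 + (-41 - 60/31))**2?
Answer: 749956/961 ≈ 780.39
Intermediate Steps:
(15 + (-41 - 60/31))**2 = (15 - 1331/31)**2 = (-866/31)**2 = 749956/961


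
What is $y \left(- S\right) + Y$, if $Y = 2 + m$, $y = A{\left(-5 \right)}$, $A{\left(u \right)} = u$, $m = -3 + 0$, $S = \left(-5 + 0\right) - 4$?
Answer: $-46$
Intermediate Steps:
$S = -9$ ($S = -5 - 4 = -9$)
$m = -3$
$y = -5$
$Y = -1$ ($Y = 2 - 3 = -1$)
$y \left(- S\right) + Y = - 5 \left(\left(-1\right) \left(-9\right)\right) - 1 = \left(-5\right) 9 - 1 = -45 - 1 = -46$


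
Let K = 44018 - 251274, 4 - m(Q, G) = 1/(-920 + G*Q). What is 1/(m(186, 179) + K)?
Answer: -32374/6709576249 ≈ -4.8250e-6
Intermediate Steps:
m(Q, G) = 4 - 1/(-920 + G*Q)
K = -207256
1/(m(186, 179) + K) = 1/((-3681 + 4*179*186)/(-920 + 179*186) - 207256) = 1/((-3681 + 133176)/(-920 + 33294) - 207256) = 1/(129495/32374 - 207256) = 1/(-6709576249/32374) = -32374/6709576249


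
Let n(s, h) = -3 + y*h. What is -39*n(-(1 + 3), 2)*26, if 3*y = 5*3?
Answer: -7098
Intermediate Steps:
y = 5 (y = (5*3)/3 = (⅓)*15 = 5)
n(s, h) = -3 + 5*h
-39*n(-(1 + 3), 2)*26 = -39*(-3 + 5*2)*26 = -39*(-3 + 10)*26 = -39*7*26 = -273*26 = -7098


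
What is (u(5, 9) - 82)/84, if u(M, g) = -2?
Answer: -1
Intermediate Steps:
(u(5, 9) - 82)/84 = (-2 - 82)/84 = -84*1/84 = -1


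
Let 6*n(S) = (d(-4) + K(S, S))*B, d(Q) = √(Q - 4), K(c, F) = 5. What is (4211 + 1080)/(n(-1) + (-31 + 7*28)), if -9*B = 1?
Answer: 77099490/2403001 + 17316*I*√2/2403001 ≈ 32.085 + 0.010191*I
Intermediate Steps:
B = -⅑ (B = -⅑*1 = -⅑ ≈ -0.11111)
d(Q) = √(-4 + Q)
n(S) = -5/54 - I*√2/27 (n(S) = ((√(-4 - 4) + 5)*(-⅑))/6 = ((√(-8) + 5)*(-⅑))/6 = ((2*I*√2 + 5)*(-⅑))/6 = ((5 + 2*I*√2)*(-⅑))/6 = (-5/9 - 2*I*√2/9)/6 = -5/54 - I*√2/27)
(4211 + 1080)/(n(-1) + (-31 + 7*28)) = (4211 + 1080)/((-5/54 - I*√2/27) + (-31 + 7*28)) = 5291/((-5/54 - I*√2/27) + (-31 + 196)) = 5291/((-5/54 - I*√2/27) + 165) = 5291/(8905/54 - I*√2/27)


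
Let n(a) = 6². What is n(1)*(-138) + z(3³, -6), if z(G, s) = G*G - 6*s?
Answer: -4203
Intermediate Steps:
n(a) = 36
z(G, s) = G² - 6*s
n(1)*(-138) + z(3³, -6) = 36*(-138) + ((3³)² - 6*(-6)) = -4968 + (27² + 36) = -4968 + (729 + 36) = -4968 + 765 = -4203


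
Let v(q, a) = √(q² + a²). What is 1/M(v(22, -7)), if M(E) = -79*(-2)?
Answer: 1/158 ≈ 0.0063291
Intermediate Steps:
v(q, a) = √(a² + q²)
M(E) = 158
1/M(v(22, -7)) = 1/158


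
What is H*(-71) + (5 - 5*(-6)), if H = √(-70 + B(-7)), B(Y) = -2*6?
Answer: 35 - 71*I*√82 ≈ 35.0 - 642.93*I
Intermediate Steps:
B(Y) = -12
H = I*√82 (H = √(-70 - 12) = √(-82) = I*√82 ≈ 9.0554*I)
H*(-71) + (5 - 5*(-6)) = (I*√82)*(-71) + (5 - 5*(-6)) = -71*I*√82 + (5 + 30) = -71*I*√82 + 35 = 35 - 71*I*√82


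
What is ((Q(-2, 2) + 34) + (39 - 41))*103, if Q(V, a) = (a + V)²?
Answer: 3296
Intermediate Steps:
Q(V, a) = (V + a)²
((Q(-2, 2) + 34) + (39 - 41))*103 = (((-2 + 2)² + 34) + (39 - 41))*103 = ((0² + 34) - 2)*103 = ((0 + 34) - 2)*103 = (34 - 2)*103 = 32*103 = 3296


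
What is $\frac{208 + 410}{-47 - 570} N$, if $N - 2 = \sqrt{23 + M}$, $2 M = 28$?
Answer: $- \frac{1236}{617} - \frac{618 \sqrt{37}}{617} \approx -8.0959$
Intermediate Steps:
$M = 14$ ($M = \frac{1}{2} \cdot 28 = 14$)
$N = 2 + \sqrt{37}$ ($N = 2 + \sqrt{23 + 14} = 2 + \sqrt{37} \approx 8.0828$)
$\frac{208 + 410}{-47 - 570} N = \frac{208 + 410}{-47 - 570} \left(2 + \sqrt{37}\right) = \frac{618}{-617} \left(2 + \sqrt{37}\right) = 618 \left(- \frac{1}{617}\right) \left(2 + \sqrt{37}\right) = - \frac{618 \left(2 + \sqrt{37}\right)}{617} = - \frac{1236}{617} - \frac{618 \sqrt{37}}{617}$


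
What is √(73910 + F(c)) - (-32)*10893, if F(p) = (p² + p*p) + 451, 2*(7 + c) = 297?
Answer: 348576 + 11*√3782/2 ≈ 3.4891e+5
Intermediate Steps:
c = 283/2 (c = -7 + (½)*297 = -7 + 297/2 = 283/2 ≈ 141.50)
F(p) = 451 + 2*p² (F(p) = (p² + p²) + 451 = 2*p² + 451 = 451 + 2*p²)
√(73910 + F(c)) - (-32)*10893 = √(73910 + (451 + 2*(283/2)²)) - (-32)*10893 = √(73910 + (451 + 2*(80089/4))) - 1*(-348576) = √(73910 + (451 + 80089/2)) + 348576 = √(73910 + 80991/2) + 348576 = √(228811/2) + 348576 = 11*√3782/2 + 348576 = 348576 + 11*√3782/2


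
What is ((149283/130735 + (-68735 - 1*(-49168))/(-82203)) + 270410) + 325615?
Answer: 582307435092029/976982655 ≈ 5.9603e+5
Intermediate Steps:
((149283/130735 + (-68735 - 1*(-49168))/(-82203)) + 270410) + 325615 = ((149283*(1/130735) + (-68735 + 49168)*(-1/82203)) + 270410) + 325615 = ((149283/130735 - 19567*(-1/82203)) + 270410) + 325615 = ((149283/130735 + 19567/82203) + 270410) + 325615 = (1348145654/976982655 + 270410) + 325615 = 264187227884204/976982655 + 325615 = 582307435092029/976982655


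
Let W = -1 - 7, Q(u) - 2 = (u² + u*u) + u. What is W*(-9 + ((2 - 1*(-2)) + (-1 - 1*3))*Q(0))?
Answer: 72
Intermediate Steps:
Q(u) = 2 + u + 2*u² (Q(u) = 2 + ((u² + u*u) + u) = 2 + ((u² + u²) + u) = 2 + (2*u² + u) = 2 + (u + 2*u²) = 2 + u + 2*u²)
W = -8
W*(-9 + ((2 - 1*(-2)) + (-1 - 1*3))*Q(0)) = -8*(-9 + ((2 - 1*(-2)) + (-1 - 1*3))*(2 + 0 + 2*0²)) = -8*(-9 + ((2 + 2) + (-1 - 3))*(2 + 0 + 2*0)) = -8*(-9 + (4 - 4)*(2 + 0 + 0)) = -8*(-9 + 0*2) = -8*(-9 + 0) = -8*(-9) = 72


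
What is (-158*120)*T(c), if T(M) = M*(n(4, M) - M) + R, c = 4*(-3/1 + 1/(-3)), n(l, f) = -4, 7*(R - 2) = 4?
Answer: 48524960/21 ≈ 2.3107e+6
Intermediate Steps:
R = 18/7 (R = 2 + (⅐)*4 = 2 + 4/7 = 18/7 ≈ 2.5714)
c = -40/3 (c = 4*(-3*1 + 1*(-⅓)) = 4*(-3 - ⅓) = 4*(-10/3) = -40/3 ≈ -13.333)
T(M) = 18/7 + M*(-4 - M) (T(M) = M*(-4 - M) + 18/7 = 18/7 + M*(-4 - M))
(-158*120)*T(c) = (-158*120)*(18/7 - (-40/3)² - 4*(-40/3)) = -18960*(18/7 - 1*1600/9 + 160/3) = -18960*(18/7 - 1600/9 + 160/3) = -18960*(-7678/63) = 48524960/21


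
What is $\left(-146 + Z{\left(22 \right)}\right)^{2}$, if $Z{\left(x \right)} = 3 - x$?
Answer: $27225$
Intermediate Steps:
$\left(-146 + Z{\left(22 \right)}\right)^{2} = \left(-146 + \left(3 - 22\right)\right)^{2} = \left(-146 - 19\right)^{2} = \left(-165\right)^{2} = 27225$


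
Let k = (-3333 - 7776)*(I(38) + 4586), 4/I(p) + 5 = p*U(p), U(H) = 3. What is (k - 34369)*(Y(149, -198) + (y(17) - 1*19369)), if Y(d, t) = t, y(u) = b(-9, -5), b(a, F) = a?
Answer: 108781696708648/109 ≈ 9.9800e+11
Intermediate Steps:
y(u) = -9
I(p) = 4/(-5 + 3*p) (I(p) = 4/(-5 + p*3) = 4/(-5 + 3*p))
k = -5553144702/109 (k = (-3333 - 7776)*(4/(-5 + 3*38) + 4586) = -11109*(4/(-5 + 114) + 4586) = -11109*(4/109 + 4586) = -11109*499878/109 = -5553144702/109 ≈ -5.0946e+7)
(k - 34369)*(Y(149, -198) + (y(17) - 1*19369)) = (-5553144702/109 - 34369)*(-198 + (-9 - 1*19369)) = -5556890923*(-198 + (-9 - 19369))/109 = -5556890923*(-198 - 19378)/109 = -5556890923/109*(-19576) = 108781696708648/109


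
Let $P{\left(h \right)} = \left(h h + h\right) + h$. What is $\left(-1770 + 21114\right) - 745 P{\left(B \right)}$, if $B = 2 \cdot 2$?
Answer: $1464$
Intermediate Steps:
$B = 4$
$P{\left(h \right)} = h^{2} + 2 h$ ($P{\left(h \right)} = \left(h^{2} + h\right) + h = \left(h + h^{2}\right) + h = h^{2} + 2 h$)
$\left(-1770 + 21114\right) - 745 P{\left(B \right)} = \left(-1770 + 21114\right) - 745 \cdot 4 \left(2 + 4\right) = 19344 - 745 \cdot 4 \cdot 6 = 19344 - 17880 = 1464$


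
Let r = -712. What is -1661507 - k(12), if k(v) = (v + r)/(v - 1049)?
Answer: -1722983459/1037 ≈ -1.6615e+6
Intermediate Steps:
k(v) = (-712 + v)/(-1049 + v) (k(v) = (v - 712)/(v - 1049) = (-712 + v)/(-1049 + v))
-1661507 - k(12) = -1661507 - (-712 + 12)/(-1049 + 12) = -1661507 - (-700)/(-1037) = -1661507 - (-1)*(-700)/1037 = -1661507 - 1*700/1037 = -1661507 - 700/1037 = -1722983459/1037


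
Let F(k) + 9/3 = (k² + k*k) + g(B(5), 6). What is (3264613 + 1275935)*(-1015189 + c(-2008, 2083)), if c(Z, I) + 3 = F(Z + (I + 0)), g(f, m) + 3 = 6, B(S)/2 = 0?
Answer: -4558446840216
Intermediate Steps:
B(S) = 0 (B(S) = 2*0 = 0)
g(f, m) = 3 (g(f, m) = -3 + 6 = 3)
F(k) = 2*k² (F(k) = -3 + ((k² + k*k) + 3) = -3 + ((k² + k²) + 3) = -3 + (2*k² + 3) = -3 + (3 + 2*k²) = 2*k²)
c(Z, I) = -3 + 2*(I + Z)² (c(Z, I) = -3 + 2*(Z + (I + 0))² = -3 + 2*(Z + I)² = -3 + 2*(I + Z)²)
(3264613 + 1275935)*(-1015189 + c(-2008, 2083)) = (3264613 + 1275935)*(-1015189 + (-3 + 2*(2083 - 2008)²)) = 4540548*(-1015189 + (-3 + 2*75²)) = 4540548*(-1015189 + (-3 + 2*5625)) = 4540548*(-1015189 + (-3 + 11250)) = 4540548*(-1015189 + 11247) = 4540548*(-1003942) = -4558446840216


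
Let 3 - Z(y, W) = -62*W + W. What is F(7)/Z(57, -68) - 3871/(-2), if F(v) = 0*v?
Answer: 3871/2 ≈ 1935.5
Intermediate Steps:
F(v) = 0
Z(y, W) = 3 + 61*W (Z(y, W) = 3 - (-62*W + W) = 3 - (-61)*W = 3 + 61*W)
F(7)/Z(57, -68) - 3871/(-2) = 0/(3 + 61*(-68)) - 3871/(-2) = 0/(3 - 4148) - 3871*(-½) = 0/(-4145) + 3871/2 = 0*(-1/4145) + 3871/2 = 0 + 3871/2 = 3871/2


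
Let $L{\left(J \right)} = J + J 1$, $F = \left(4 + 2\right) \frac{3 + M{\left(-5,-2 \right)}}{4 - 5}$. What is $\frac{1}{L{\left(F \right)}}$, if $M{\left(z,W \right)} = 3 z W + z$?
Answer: $- \frac{1}{336} \approx -0.0029762$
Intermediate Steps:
$M{\left(z,W \right)} = z + 3 W z$ ($M{\left(z,W \right)} = 3 W z + z = z + 3 W z$)
$F = -168$ ($F = \left(4 + 2\right) \frac{3 - 5 \left(1 + 3 \left(-2\right)\right)}{4 - 5} = 6 \frac{3 - 5 \left(1 - 6\right)}{-1} = 6 \left(3 - -25\right) \left(-1\right) = 6 \left(3 + 25\right) \left(-1\right) = 6 \cdot 28 \left(-1\right) = 6 \left(-28\right) = -168$)
$L{\left(J \right)} = 2 J$ ($L{\left(J \right)} = J + J = 2 J$)
$\frac{1}{L{\left(F \right)}} = \frac{1}{2 \left(-168\right)} = \frac{1}{-336} = - \frac{1}{336}$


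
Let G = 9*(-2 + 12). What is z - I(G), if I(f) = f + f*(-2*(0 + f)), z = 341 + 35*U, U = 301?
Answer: 26986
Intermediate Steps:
z = 10876 (z = 341 + 35*301 = 341 + 10535 = 10876)
G = 90 (G = 9*10 = 90)
I(f) = f - 2*f² (I(f) = f + f*(-2*f) = f - 2*f²)
z - I(G) = 10876 - 90*(1 - 2*90) = 10876 - 90*(1 - 180) = 10876 - 90*(-179) = 10876 - 1*(-16110) = 10876 + 16110 = 26986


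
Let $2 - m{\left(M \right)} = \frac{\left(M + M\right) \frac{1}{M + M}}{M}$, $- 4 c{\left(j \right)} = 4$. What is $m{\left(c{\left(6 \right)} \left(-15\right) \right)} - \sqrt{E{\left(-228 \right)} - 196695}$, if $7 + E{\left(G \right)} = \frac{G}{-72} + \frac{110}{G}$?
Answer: $\frac{29}{15} - \frac{i \sqrt{71008453}}{19} \approx 1.9333 - 443.51 i$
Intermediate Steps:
$E{\left(G \right)} = -7 + \frac{110}{G} - \frac{G}{72}$ ($E{\left(G \right)} = -7 + \left(\frac{G}{-72} + \frac{110}{G}\right) = -7 + \left(G \left(- \frac{1}{72}\right) + \frac{110}{G}\right) = -7 - \left(- \frac{110}{G} + \frac{G}{72}\right) = -7 + \frac{110}{G} - \frac{G}{72}$)
$c{\left(j \right)} = -1$ ($c{\left(j \right)} = \left(- \frac{1}{4}\right) 4 = -1$)
$m{\left(M \right)} = 2 - \frac{1}{M}$ ($m{\left(M \right)} = 2 - \frac{\left(M + M\right) \frac{1}{M + M}}{M} = 2 - \frac{2 M \frac{1}{2 M}}{M} = 2 - 1 \frac{1}{M} = 2 - \frac{1}{M}$)
$m{\left(c{\left(6 \right)} \left(-15\right) \right)} - \sqrt{E{\left(-228 \right)} - 196695} = \left(2 - \frac{1}{\left(-1\right) \left(-15\right)}\right) - \sqrt{\left(-7 + \frac{110}{-228} - - \frac{19}{6}\right) - 196695} = \left(2 - \frac{1}{15}\right) - \sqrt{\left(-7 + 110 \left(- \frac{1}{228}\right) + \frac{19}{6}\right) - 196695} = \left(2 - \frac{1}{15}\right) - \sqrt{\left(-7 - \frac{55}{114} + \frac{19}{6}\right) - 196695} = \left(2 - \frac{1}{15}\right) - \sqrt{- \frac{82}{19} - 196695} = \frac{29}{15} - \sqrt{- \frac{3737287}{19}} = \frac{29}{15} - \frac{i \sqrt{71008453}}{19}$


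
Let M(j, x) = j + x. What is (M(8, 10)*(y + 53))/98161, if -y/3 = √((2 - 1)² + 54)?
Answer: 954/98161 - 54*√55/98161 ≈ 0.0056390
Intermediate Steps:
y = -3*√55 (y = -3*√((2 - 1)² + 54) = -3*√(1² + 54) = -3*√(1 + 54) = -3*√55 ≈ -22.249)
(M(8, 10)*(y + 53))/98161 = ((8 + 10)*(-3*√55 + 53))/98161 = (18*(53 - 3*√55))*(1/98161) = (954 - 54*√55)*(1/98161) = 954/98161 - 54*√55/98161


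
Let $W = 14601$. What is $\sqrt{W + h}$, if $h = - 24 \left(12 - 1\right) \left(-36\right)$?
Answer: $\sqrt{24105} \approx 155.26$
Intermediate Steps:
$h = 9504$ ($h = \left(-24\right) 11 \left(-36\right) = \left(-264\right) \left(-36\right) = 9504$)
$\sqrt{W + h} = \sqrt{14601 + 9504} = \sqrt{24105}$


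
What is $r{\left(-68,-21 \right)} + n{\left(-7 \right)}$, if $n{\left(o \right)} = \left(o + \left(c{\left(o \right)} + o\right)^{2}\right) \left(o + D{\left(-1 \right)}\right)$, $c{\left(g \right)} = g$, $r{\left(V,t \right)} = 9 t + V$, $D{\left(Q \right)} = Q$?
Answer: $-1769$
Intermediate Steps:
$r{\left(V,t \right)} = V + 9 t$
$n{\left(o \right)} = \left(-1 + o\right) \left(o + 4 o^{2}\right)$ ($n{\left(o \right)} = \left(o + \left(o + o\right)^{2}\right) \left(o - 1\right) = \left(o + \left(2 o\right)^{2}\right) \left(-1 + o\right) = \left(o + 4 o^{2}\right) \left(-1 + o\right) = \left(-1 + o\right) \left(o + 4 o^{2}\right)$)
$r{\left(-68,-21 \right)} + n{\left(-7 \right)} = \left(-68 + 9 \left(-21\right)\right) - 7 \left(-1 - -21 + 4 \left(-7\right)^{2}\right) = \left(-68 - 189\right) - 7 \left(-1 + 21 + 4 \cdot 49\right) = -257 - 7 \left(-1 + 21 + 196\right) = -257 - 1512 = -1769$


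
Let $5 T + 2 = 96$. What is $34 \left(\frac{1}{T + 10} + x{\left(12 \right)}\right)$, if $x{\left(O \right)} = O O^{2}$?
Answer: $\frac{4230229}{72} \approx 58753.0$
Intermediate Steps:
$T = \frac{94}{5}$ ($T = - \frac{2}{5} + \frac{1}{5} \cdot 96 = - \frac{2}{5} + \frac{96}{5} = \frac{94}{5} \approx 18.8$)
$x{\left(O \right)} = O^{3}$
$34 \left(\frac{1}{T + 10} + x{\left(12 \right)}\right) = 34 \left(\frac{1}{\frac{94}{5} + 10} + 12^{3}\right) = 34 \left(\frac{1}{\frac{144}{5}} + 1728\right) = 34 \left(\frac{5}{144} + 1728\right) = 34 \cdot \frac{248837}{144} = \frac{4230229}{72}$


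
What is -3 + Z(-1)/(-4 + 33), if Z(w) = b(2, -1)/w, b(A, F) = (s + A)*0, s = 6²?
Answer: -3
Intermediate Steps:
s = 36
b(A, F) = 0 (b(A, F) = (36 + A)*0 = 0)
Z(w) = 0 (Z(w) = 0/w = 0)
-3 + Z(-1)/(-4 + 33) = -3 + 0/(-4 + 33) = -3 + 0/29 = -3 + (1/29)*0 = -3 + 0 = -3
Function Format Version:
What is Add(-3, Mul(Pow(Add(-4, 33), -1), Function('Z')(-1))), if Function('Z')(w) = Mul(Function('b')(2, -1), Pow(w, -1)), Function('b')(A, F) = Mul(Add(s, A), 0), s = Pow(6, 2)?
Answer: -3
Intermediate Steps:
s = 36
Function('b')(A, F) = 0 (Function('b')(A, F) = Mul(Add(36, A), 0) = 0)
Function('Z')(w) = 0 (Function('Z')(w) = Mul(0, Pow(w, -1)) = 0)
Add(-3, Mul(Pow(Add(-4, 33), -1), Function('Z')(-1))) = Add(-3, Mul(Pow(Add(-4, 33), -1), 0)) = Add(-3, Mul(Pow(29, -1), 0)) = Add(-3, Mul(Rational(1, 29), 0)) = Add(-3, 0) = -3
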